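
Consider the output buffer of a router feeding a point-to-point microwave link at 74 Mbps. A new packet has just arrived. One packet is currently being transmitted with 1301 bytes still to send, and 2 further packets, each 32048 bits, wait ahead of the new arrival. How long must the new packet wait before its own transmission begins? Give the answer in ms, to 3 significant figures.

Each queued packet: L/R = 32048/74000000 = 0.433081 ms.
2 queued → 0.866162 ms.
Plus remaining 10408 bits of current packet: 0.140649 ms.
Queuing delay = 1.01 ms.

1.01 ms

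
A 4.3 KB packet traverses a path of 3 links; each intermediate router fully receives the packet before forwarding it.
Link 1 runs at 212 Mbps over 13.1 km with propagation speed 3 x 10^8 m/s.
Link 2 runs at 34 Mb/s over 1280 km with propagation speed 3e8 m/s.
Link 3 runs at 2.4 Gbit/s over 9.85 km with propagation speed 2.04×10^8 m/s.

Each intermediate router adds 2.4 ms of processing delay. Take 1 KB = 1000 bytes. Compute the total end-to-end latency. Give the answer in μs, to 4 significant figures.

10350 μs

L = 34400 bits.
Transmission delays (L/R per hop): 162.264, 1011.76, 14.3333 μs; sum = 1188.36 μs.
Propagation delays (d/s per hop): 43.6667, 4266.67, 48.2843 μs; sum = 4358.62 μs.
Processing at 2 router(s): 2 × 2.4 ms = 4800 μs.
End-to-end = 10350 μs.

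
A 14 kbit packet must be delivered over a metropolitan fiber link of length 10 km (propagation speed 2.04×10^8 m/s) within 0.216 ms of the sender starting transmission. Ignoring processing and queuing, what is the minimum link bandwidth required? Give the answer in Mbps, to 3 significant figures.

Propagation delay = 10000 / 204000000 = 0.0490196 ms.
Transmission budget = 0.216 − 0.0490196 = 0.16698 ms.
R ≥ L / t_tx = 14000 bits / 0.00016698 s = 83.8 Mbps.

83.8 Mbps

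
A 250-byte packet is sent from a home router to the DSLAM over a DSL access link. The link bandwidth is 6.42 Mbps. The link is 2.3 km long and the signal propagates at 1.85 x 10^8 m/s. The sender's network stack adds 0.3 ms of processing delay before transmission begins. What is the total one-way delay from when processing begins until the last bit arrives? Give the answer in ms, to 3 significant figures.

L = 250 × 8 = 2000 bits.
Transmission delay = L/R = 2000 / 6420000 = 0.311526 ms.
Propagation delay = d/s = 2300 m / 185000000 m/s = 0.0124324 ms.
Plus processing delay 0.3 ms = 0.3 ms.
Total = 0.624 ms.

0.624 ms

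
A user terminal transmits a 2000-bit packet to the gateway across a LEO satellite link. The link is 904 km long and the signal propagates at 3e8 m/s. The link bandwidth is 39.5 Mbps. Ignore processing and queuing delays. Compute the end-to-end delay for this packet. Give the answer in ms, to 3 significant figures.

3.06 ms

Transmission delay = L/R = 2000 / 39500000 = 0.0506329 ms.
Propagation delay = d/s = 904000 m / 300000000 m/s = 3.01333 ms.
Total = 3.06 ms.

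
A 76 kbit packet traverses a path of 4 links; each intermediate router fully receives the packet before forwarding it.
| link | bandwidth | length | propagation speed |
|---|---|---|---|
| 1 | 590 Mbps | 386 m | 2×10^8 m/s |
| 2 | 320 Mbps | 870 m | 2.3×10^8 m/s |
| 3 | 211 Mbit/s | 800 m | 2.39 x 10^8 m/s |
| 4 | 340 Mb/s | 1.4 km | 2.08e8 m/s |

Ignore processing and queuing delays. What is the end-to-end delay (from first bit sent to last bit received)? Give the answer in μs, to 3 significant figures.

L = 76000 bits.
Transmission delays (L/R per hop): 128.814, 237.5, 360.19, 223.529 μs; sum = 950.033 μs.
Propagation delays (d/s per hop): 1.93, 3.78261, 3.34728, 6.73077 μs; sum = 15.7907 μs.
End-to-end = 966 μs.

966 μs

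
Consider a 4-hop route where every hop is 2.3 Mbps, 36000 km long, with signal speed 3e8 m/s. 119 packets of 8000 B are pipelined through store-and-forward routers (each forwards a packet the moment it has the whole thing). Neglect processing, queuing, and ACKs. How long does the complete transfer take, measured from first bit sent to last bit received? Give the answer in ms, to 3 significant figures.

3870 ms

Per-hop transmission t_tx = L/R = 64000/2300000 = 27.8261 ms.
Per-hop propagation t_prop = 36000000/300000000 = 120 ms.
Pipeline fill: first packet needs 4·t_tx to clear all hops; remaining 118 packets each add one t_tx.
Total = (4+119-1)·t_tx + 4·t_prop = 122·27.8261 + 4·120 = 3870 ms.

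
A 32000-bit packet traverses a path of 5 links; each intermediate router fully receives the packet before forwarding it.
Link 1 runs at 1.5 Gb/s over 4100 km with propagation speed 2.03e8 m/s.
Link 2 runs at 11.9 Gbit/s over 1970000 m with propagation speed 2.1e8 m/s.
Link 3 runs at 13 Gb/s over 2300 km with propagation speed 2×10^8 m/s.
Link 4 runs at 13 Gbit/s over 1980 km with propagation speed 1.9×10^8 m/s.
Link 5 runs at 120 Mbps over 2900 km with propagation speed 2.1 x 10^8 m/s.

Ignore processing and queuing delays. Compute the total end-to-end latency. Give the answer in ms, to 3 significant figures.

Transmission delays (L/R per hop): 0.0213333, 0.00268908, 0.00246154, 0.00246154, 0.266667 ms; sum = 0.295612 ms.
Propagation delays (d/s per hop): 20.197, 9.38095, 11.5, 10.4211, 13.8095 ms; sum = 65.3086 ms.
End-to-end = 65.6 ms.

65.6 ms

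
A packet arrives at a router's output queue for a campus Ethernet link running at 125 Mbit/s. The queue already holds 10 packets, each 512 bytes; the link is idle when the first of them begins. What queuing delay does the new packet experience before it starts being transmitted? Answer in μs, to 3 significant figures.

328 μs

Each queued packet: L/R = 4096/125000000 = 32.768 μs.
10 queued → 327.68 μs.
Queuing delay = 328 μs.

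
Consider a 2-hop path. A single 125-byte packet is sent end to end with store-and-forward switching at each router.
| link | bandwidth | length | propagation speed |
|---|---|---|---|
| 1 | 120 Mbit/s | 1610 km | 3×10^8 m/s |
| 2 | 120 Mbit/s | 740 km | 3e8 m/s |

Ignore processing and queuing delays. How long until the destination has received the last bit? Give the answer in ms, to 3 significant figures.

L = 125 × 8 = 1000 bits.
Transmission delay per hop = L/R = 1000/120000000 = 0.00833333 ms; 2 hops → 0.0166667 ms.
Propagation delays (d/s per hop): 5.36667, 2.46667 ms; sum = 7.83333 ms.
End-to-end = 7.85 ms.

7.85 ms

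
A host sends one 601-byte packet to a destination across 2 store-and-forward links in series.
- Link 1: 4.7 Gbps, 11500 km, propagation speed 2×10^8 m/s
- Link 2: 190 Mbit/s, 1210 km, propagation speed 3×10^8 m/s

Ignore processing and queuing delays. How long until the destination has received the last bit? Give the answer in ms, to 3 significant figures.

L = 601 × 8 = 4808 bits.
Transmission delays (L/R per hop): 0.00102298, 0.0253053 ms; sum = 0.0263282 ms.
Propagation delays (d/s per hop): 57.5, 4.03333 ms; sum = 61.5333 ms.
End-to-end = 61.6 ms.

61.6 ms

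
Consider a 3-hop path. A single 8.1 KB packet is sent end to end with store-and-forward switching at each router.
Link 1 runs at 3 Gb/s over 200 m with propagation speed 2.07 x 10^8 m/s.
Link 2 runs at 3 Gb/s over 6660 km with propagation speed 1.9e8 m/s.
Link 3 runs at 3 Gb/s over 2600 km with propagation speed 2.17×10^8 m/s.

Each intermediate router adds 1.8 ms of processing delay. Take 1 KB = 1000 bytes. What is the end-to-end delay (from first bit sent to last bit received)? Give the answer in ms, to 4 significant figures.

50.70 ms

L = 64800 bits.
Transmission delay per hop = L/R = 64800/3000000000 = 0.0216 ms; 3 hops → 0.0648 ms.
Propagation delays (d/s per hop): 0.000966184, 35.0526, 11.9816 ms; sum = 47.0352 ms.
Processing at 2 router(s): 2 × 1.8 ms = 3.6 ms.
End-to-end = 50.70 ms.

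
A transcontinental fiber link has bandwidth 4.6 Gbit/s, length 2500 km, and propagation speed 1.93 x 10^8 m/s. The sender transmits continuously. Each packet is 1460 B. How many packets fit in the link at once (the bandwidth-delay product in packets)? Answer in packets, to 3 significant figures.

5100 packets

Propagation delay = 2500000 / 193000000 = 0.0129534 s.
BDP = R × t_prop = 4600000000 × 0.0129534 = 59585500 bits.
In packets of 11680 bits: 5100 packets.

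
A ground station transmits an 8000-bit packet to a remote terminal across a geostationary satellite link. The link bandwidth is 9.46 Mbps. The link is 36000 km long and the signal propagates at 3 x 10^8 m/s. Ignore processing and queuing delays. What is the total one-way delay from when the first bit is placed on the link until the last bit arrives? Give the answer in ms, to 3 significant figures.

Transmission delay = L/R = 8000 / 9460000 = 0.845666 ms.
Propagation delay = d/s = 36000000 m / 300000000 m/s = 120 ms.
Total = 121 ms.

121 ms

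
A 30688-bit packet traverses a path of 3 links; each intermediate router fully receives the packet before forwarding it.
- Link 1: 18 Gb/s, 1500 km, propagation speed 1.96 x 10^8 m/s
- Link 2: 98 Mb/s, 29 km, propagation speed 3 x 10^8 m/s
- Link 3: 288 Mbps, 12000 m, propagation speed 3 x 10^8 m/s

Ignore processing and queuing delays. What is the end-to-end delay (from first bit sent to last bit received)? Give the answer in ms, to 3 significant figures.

8.21 ms

Transmission delays (L/R per hop): 0.00170489, 0.313143, 0.106556 ms; sum = 0.421403 ms.
Propagation delays (d/s per hop): 7.65306, 0.0966667, 0.04 ms; sum = 7.78973 ms.
End-to-end = 8.21 ms.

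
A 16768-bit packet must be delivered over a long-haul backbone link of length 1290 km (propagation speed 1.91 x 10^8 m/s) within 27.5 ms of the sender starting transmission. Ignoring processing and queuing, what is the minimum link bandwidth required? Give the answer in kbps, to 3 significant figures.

808 kbps

Propagation delay = 1290000 / 191000000 = 6.75393 ms.
Transmission budget = 27.5 − 6.75393 = 20.7461 ms.
R ≥ L / t_tx = 16768 bits / 0.0207461 s = 808 kbps.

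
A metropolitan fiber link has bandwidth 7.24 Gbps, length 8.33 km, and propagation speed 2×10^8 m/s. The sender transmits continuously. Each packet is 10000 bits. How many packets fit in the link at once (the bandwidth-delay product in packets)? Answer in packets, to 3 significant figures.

Propagation delay = 8330 / 200000000 = 4.165e-05 s.
BDP = R × t_prop = 7240000000 × 4.165e-05 = 301546 bits.
In packets of 10000 bits: 30.2 packets.

30.2 packets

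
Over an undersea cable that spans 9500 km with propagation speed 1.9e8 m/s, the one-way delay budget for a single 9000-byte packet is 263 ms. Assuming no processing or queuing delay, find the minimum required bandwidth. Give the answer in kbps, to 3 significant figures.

L = 72000 bits.
Propagation delay = 9500000 / 190000000 = 50 ms.
Transmission budget = 263 − 50 = 213 ms.
R ≥ L / t_tx = 72000 bits / 0.213 s = 338 kbps.

338 kbps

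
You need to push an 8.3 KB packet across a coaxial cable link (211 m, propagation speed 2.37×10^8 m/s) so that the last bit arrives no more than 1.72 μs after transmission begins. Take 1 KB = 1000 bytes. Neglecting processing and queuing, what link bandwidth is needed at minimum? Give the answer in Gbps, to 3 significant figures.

L = 66400 bits.
Propagation delay = 211 / 237000000 = 0.890295 μs.
Transmission budget = 1.72 − 0.890295 = 0.829705 μs.
R ≥ L / t_tx = 66400 bits / 8.29705e-07 s = 80.0 Gbps.

80.0 Gbps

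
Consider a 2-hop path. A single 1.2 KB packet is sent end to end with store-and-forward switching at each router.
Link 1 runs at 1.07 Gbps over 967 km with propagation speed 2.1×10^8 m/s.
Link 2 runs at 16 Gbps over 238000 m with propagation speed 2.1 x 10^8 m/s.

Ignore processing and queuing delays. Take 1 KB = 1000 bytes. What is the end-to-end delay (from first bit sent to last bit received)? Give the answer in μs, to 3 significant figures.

L = 9600 bits.
Transmission delays (L/R per hop): 8.97196, 0.6 μs; sum = 9.57196 μs.
Propagation delays (d/s per hop): 4604.76, 1133.33 μs; sum = 5738.1 μs.
End-to-end = 5750 μs.

5750 μs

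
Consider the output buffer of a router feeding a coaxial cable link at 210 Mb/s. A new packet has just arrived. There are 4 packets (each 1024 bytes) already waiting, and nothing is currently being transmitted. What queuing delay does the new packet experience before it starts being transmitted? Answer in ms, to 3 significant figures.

0.156 ms

Each queued packet: L/R = 8192/210000000 = 0.0390095 ms.
4 queued → 0.156038 ms.
Queuing delay = 0.156 ms.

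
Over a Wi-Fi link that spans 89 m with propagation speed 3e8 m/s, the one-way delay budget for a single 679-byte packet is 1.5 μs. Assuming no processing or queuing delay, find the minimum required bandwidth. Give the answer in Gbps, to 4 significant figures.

L = 5432 bits.
Propagation delay = 89 / 300000000 = 0.296667 μs.
Transmission budget = 1.5 − 0.296667 = 1.20333 μs.
R ≥ L / t_tx = 5432 bits / 1.20333e-06 s = 4.514 Gbps.

4.514 Gbps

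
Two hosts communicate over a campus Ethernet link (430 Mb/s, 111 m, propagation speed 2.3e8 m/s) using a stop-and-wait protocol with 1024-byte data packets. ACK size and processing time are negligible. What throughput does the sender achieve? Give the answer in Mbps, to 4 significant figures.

t_tx = L/R = 8192/430000000 = 1.90512e-05 s.
t_prop = 111/2.3e+08 = 4.82609e-07 s; RTT = 9.65217e-07 s.
Cycle = t_tx + RTT = 2.00164e-05 s.
Throughput = L / cycle = 8192 / 2.00164e-05 = 409.3 Mbps.

409.3 Mbps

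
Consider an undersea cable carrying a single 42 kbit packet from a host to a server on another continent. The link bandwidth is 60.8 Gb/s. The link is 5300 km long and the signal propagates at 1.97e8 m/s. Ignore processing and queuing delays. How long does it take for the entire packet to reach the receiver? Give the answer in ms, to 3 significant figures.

26.9 ms

L = 42000 bits.
Transmission delay = L/R = 42000 / 60800000000 = 0.000690789 ms.
Propagation delay = d/s = 5300000 m / 197000000 m/s = 26.9036 ms.
Total = 26.9 ms.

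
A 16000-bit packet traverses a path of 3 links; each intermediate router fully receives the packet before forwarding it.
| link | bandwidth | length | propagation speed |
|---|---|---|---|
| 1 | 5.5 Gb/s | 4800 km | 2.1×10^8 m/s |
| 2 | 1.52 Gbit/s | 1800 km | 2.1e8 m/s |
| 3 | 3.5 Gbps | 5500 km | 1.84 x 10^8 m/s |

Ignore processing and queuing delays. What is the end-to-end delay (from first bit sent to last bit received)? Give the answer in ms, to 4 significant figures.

Transmission delays (L/R per hop): 0.00290909, 0.0105263, 0.00457143 ms; sum = 0.0180068 ms.
Propagation delays (d/s per hop): 22.8571, 8.57143, 29.8913 ms; sum = 61.3199 ms.
End-to-end = 61.34 ms.

61.34 ms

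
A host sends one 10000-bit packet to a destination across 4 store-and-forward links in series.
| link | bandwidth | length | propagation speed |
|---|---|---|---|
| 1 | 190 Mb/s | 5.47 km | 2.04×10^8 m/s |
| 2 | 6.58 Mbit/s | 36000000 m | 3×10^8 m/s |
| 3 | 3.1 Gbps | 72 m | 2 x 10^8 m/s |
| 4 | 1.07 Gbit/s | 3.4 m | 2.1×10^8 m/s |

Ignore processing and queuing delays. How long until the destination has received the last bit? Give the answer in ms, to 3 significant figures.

122 ms

Transmission delays (L/R per hop): 0.0526316, 1.51976, 0.00322581, 0.00934579 ms; sum = 1.58496 ms.
Propagation delays (d/s per hop): 0.0268137, 120, 0.00036, 1.61905e-05 ms; sum = 120.027 ms.
End-to-end = 122 ms.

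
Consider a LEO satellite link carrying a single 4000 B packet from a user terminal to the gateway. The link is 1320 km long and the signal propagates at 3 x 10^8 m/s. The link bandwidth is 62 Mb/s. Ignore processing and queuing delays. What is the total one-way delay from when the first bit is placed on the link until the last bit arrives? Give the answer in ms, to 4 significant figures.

4.916 ms

L = 4000 × 8 = 32000 bits.
Transmission delay = L/R = 32000 / 62000000 = 0.516129 ms.
Propagation delay = d/s = 1320000 m / 300000000 m/s = 4.4 ms.
Total = 4.916 ms.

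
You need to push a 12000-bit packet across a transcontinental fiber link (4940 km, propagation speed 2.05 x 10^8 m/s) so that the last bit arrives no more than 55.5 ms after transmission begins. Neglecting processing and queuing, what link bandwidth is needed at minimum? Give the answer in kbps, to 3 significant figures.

Propagation delay = 4940000 / 2.05e+08 = 24.0976 ms.
Transmission budget = 55.5 − 24.0976 = 31.4024 ms.
R ≥ L / t_tx = 12000 bits / 0.0314024 s = 382 kbps.

382 kbps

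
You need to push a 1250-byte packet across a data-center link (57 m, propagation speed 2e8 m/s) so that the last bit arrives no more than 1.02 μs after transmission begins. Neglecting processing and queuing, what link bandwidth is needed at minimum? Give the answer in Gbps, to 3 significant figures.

13.6 Gbps

L = 10000 bits.
Propagation delay = 57 / 200000000 = 0.285 μs.
Transmission budget = 1.02 − 0.285 = 0.735 μs.
R ≥ L / t_tx = 10000 bits / 7.35e-07 s = 13.6 Gbps.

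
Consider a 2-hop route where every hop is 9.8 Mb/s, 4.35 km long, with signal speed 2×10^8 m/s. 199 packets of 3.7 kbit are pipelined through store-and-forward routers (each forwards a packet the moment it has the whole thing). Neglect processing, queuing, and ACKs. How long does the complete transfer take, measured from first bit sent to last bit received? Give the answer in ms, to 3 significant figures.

75.6 ms

Per-hop transmission t_tx = L/R = 3700/9800000 = 0.377551 ms.
Per-hop propagation t_prop = 4350/200000000 = 0.02175 ms.
Pipeline fill: first packet needs 2·t_tx to clear all hops; remaining 198 packets each add one t_tx.
Total = (2+199-1)·t_tx + 2·t_prop = 200·0.377551 + 2·0.02175 = 75.6 ms.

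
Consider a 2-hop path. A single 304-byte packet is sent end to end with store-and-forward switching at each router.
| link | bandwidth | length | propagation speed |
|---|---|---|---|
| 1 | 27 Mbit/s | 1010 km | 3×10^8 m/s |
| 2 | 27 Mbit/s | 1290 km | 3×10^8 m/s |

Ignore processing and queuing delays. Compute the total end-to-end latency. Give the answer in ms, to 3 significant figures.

7.85 ms

L = 304 × 8 = 2432 bits.
Transmission delay per hop = L/R = 2432/27000000 = 0.0900741 ms; 2 hops → 0.180148 ms.
Propagation delays (d/s per hop): 3.36667, 4.3 ms; sum = 7.66667 ms.
End-to-end = 7.85 ms.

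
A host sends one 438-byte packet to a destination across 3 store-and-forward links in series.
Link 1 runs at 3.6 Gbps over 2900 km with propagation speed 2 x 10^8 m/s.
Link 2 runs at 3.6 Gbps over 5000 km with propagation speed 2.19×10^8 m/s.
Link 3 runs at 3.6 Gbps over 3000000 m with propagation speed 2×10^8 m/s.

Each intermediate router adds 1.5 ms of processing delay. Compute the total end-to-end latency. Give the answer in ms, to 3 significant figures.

L = 438 × 8 = 3504 bits.
Transmission delay per hop = L/R = 3504/3600000000 = 0.000973333 ms; 3 hops → 0.00292 ms.
Propagation delays (d/s per hop): 14.5, 22.8311, 15 ms; sum = 52.3311 ms.
Processing at 2 router(s): 2 × 1.5 ms = 3 ms.
End-to-end = 55.3 ms.

55.3 ms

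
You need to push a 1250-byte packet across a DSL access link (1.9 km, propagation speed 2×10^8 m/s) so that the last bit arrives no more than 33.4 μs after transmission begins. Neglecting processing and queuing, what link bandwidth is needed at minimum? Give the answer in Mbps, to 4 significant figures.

L = 10000 bits.
Propagation delay = 1900 / 200000000 = 9.5 μs.
Transmission budget = 33.4 − 9.5 = 23.9 μs.
R ≥ L / t_tx = 10000 bits / 2.39e-05 s = 418.4 Mbps.

418.4 Mbps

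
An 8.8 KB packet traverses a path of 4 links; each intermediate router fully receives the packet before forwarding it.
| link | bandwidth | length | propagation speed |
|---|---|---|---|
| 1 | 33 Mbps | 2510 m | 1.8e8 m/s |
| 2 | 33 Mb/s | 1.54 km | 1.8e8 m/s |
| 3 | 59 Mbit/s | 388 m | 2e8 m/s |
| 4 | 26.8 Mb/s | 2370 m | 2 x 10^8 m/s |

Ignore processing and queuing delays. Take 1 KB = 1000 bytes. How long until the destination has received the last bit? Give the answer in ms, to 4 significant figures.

8.123 ms

L = 70400 bits.
Transmission delays (L/R per hop): 2.13333, 2.13333, 1.19322, 2.62687 ms; sum = 8.08675 ms.
Propagation delays (d/s per hop): 0.0139444, 0.00855556, 0.00194, 0.01185 ms; sum = 0.03629 ms.
End-to-end = 8.123 ms.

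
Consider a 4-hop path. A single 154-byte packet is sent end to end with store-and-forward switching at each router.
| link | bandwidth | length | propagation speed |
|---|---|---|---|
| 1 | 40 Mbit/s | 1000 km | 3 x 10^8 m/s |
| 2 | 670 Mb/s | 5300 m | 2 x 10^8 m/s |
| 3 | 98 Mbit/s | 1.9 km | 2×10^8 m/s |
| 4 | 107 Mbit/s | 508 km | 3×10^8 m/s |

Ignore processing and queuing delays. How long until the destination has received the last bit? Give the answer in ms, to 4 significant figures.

5.119 ms

L = 154 × 8 = 1232 bits.
Transmission delays (L/R per hop): 0.0308, 0.00183881, 0.0125714, 0.011514 ms; sum = 0.0567243 ms.
Propagation delays (d/s per hop): 3.33333, 0.0265, 0.0095, 1.69333 ms; sum = 5.06267 ms.
End-to-end = 5.119 ms.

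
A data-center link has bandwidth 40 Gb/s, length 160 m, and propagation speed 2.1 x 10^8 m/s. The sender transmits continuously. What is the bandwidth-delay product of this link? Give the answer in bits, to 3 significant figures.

Propagation delay = 160 / 210000000 = 7.61905e-07 s.
BDP = R × t_prop = 40000000000 × 7.61905e-07 = 30476.2 bits.

30500 bits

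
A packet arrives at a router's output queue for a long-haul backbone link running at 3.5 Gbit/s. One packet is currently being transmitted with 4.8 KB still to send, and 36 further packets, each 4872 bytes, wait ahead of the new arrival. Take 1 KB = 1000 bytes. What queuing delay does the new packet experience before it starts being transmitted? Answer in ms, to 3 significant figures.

0.412 ms

Each queued packet: L/R = 38976/3500000000 = 0.011136 ms.
36 queued → 0.400896 ms.
Plus remaining 38400 bits of current packet: 0.0109714 ms.
Queuing delay = 0.412 ms.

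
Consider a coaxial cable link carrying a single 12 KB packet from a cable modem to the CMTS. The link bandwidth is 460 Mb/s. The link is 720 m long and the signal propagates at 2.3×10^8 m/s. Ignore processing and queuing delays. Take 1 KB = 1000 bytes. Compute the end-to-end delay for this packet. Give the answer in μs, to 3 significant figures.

L = 96000 bits.
Transmission delay = L/R = 96000 / 460000000 = 208.696 μs.
Propagation delay = d/s = 720 m / 2.3e+08 m/s = 3.13043 μs.
Total = 212 μs.

212 μs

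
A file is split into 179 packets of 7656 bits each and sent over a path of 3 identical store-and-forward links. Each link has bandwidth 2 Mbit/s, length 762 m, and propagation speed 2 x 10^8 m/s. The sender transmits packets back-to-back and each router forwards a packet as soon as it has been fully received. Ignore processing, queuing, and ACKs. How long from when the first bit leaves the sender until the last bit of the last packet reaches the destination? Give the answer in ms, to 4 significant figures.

Per-hop transmission t_tx = L/R = 7656/2000000 = 3.828 ms.
Per-hop propagation t_prop = 762/200000000 = 0.00381 ms.
Pipeline fill: first packet needs 3·t_tx to clear all hops; remaining 178 packets each add one t_tx.
Total = (3+179-1)·t_tx + 3·t_prop = 181·3.828 + 3·0.00381 = 692.9 ms.

692.9 ms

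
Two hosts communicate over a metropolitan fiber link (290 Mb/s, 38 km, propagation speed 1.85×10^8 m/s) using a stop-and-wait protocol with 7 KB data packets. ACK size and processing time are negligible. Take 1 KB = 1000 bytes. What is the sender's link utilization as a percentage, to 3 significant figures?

t_tx = L/R = 56000/290000000 = 0.000193103 s.
t_prop = 38000/185000000 = 0.000205405 s; RTT = 0.000410811 s.
Cycle = t_tx + RTT = 0.000603914 s.
Utilization = t_tx / cycle = 0.000193103/0.000603914 = 32.0 %.

32.0 %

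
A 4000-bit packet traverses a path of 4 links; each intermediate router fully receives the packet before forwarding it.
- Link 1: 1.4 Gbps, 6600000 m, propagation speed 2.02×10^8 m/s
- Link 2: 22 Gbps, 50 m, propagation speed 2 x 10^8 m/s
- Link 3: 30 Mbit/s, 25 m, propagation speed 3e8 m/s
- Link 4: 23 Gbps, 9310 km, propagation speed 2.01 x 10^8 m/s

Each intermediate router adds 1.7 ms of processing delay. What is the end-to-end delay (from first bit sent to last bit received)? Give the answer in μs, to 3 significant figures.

Transmission delays (L/R per hop): 2.85714, 0.181818, 133.333, 0.173913 μs; sum = 136.546 μs.
Propagation delays (d/s per hop): 32673.3, 0.25, 0.0833333, 46318.4 μs; sum = 78992 μs.
Processing at 3 router(s): 3 × 1.7 ms = 5100 μs.
End-to-end = 84200 μs.

84200 μs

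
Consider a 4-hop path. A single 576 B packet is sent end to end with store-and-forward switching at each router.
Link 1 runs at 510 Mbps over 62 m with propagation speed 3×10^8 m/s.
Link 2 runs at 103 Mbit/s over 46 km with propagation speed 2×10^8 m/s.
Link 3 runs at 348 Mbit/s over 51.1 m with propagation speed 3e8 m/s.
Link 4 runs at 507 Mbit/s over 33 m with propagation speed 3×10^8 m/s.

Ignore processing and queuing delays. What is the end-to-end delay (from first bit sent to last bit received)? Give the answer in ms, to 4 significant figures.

L = 576 × 8 = 4608 bits.
Transmission delays (L/R per hop): 0.00903529, 0.0447379, 0.0132414, 0.00908876 ms; sum = 0.0761033 ms.
Propagation delays (d/s per hop): 0.000206667, 0.23, 0.000170333, 0.00011 ms; sum = 0.230487 ms.
End-to-end = 0.3066 ms.

0.3066 ms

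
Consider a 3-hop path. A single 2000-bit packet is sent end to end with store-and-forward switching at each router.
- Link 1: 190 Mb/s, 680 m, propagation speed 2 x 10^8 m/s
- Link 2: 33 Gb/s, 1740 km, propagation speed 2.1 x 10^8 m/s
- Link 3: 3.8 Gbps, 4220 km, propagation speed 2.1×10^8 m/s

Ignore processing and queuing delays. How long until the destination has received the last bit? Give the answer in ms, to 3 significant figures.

28.4 ms

Transmission delays (L/R per hop): 0.0105263, 6.06061e-05, 0.000526316 ms; sum = 0.0111132 ms.
Propagation delays (d/s per hop): 0.0034, 8.28571, 20.0952 ms; sum = 28.3844 ms.
End-to-end = 28.4 ms.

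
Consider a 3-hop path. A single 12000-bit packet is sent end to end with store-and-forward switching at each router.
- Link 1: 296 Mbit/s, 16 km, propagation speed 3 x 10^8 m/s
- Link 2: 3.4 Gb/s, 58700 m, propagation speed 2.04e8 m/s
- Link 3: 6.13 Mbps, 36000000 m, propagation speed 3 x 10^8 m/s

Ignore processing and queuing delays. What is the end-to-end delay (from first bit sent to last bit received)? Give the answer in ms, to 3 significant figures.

Transmission delays (L/R per hop): 0.0405405, 0.00352941, 1.95759 ms; sum = 2.00166 ms.
Propagation delays (d/s per hop): 0.0533333, 0.287745, 120 ms; sum = 120.341 ms.
End-to-end = 122 ms.

122 ms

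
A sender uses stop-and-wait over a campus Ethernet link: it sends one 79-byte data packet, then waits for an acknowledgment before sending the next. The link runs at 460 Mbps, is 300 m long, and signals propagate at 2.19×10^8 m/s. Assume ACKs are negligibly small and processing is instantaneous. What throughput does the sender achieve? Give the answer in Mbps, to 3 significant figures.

t_tx = L/R = 632/460000000 = 1.37391e-06 s.
t_prop = 300/219000000 = 1.36986e-06 s; RTT = 2.73973e-06 s.
Cycle = t_tx + RTT = 4.11364e-06 s.
Throughput = L / cycle = 632 / 4.11364e-06 = 154 Mbps.

154 Mbps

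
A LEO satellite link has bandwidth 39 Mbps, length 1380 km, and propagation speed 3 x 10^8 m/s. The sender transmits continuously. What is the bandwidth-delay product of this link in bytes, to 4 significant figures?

22430 bytes

Propagation delay = 1380000 / 300000000 = 0.0046 s.
BDP = R × t_prop = 39000000 × 0.0046 = 179400 bits.
In bytes: 179400/8 = 22430 bytes.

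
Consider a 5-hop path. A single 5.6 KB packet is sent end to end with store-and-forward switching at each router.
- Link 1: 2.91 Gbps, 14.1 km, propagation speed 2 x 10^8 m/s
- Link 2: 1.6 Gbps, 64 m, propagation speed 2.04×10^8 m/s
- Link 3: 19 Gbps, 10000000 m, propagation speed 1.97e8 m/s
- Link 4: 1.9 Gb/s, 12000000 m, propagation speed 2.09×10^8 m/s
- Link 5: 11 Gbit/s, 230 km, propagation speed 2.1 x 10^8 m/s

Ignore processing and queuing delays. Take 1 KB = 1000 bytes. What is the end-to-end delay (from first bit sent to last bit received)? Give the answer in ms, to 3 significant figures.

109 ms

L = 44800 bits.
Transmission delays (L/R per hop): 0.0153952, 0.028, 0.00235789, 0.0235789, 0.00407273 ms; sum = 0.0734048 ms.
Propagation delays (d/s per hop): 0.0705, 0.000313725, 50.7614, 57.4163, 1.09524 ms; sum = 109.344 ms.
End-to-end = 109 ms.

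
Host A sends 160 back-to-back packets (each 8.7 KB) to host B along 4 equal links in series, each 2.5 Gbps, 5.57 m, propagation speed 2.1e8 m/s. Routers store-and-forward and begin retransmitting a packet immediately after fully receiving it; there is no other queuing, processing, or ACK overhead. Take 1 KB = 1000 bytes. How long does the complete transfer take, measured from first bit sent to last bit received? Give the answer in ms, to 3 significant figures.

4.54 ms

Per-hop transmission t_tx = L/R = 69600/2500000000 = 0.02784 ms.
Per-hop propagation t_prop = 5.57/210000000 = 2.65238e-05 ms.
Pipeline fill: first packet needs 4·t_tx to clear all hops; remaining 159 packets each add one t_tx.
Total = (4+160-1)·t_tx + 4·t_prop = 163·0.02784 + 4·2.65238e-05 = 4.54 ms.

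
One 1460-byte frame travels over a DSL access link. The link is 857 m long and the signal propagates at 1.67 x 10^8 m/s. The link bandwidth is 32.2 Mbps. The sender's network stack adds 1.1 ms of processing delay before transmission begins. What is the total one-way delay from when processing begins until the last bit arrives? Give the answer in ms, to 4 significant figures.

L = 1460 × 8 = 11680 bits.
Transmission delay = L/R = 11680 / 3.22e+07 = 0.362733 ms.
Propagation delay = d/s = 857 m / 167000000 m/s = 0.00513174 ms.
Plus processing delay 1.1 ms = 1.1 ms.
Total = 1.468 ms.

1.468 ms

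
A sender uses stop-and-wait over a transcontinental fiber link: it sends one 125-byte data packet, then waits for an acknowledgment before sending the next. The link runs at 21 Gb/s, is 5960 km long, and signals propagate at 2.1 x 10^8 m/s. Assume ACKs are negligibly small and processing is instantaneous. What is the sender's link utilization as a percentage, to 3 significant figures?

t_tx = L/R = 1000/21000000000 = 4.7619e-08 s.
t_prop = 5960000/210000000 = 0.028381 s; RTT = 0.0567619 s.
Cycle = t_tx + RTT = 0.056762 s.
Utilization = t_tx / cycle = 4.7619e-08/0.056762 = 0.0000839 %.

0.0000839 %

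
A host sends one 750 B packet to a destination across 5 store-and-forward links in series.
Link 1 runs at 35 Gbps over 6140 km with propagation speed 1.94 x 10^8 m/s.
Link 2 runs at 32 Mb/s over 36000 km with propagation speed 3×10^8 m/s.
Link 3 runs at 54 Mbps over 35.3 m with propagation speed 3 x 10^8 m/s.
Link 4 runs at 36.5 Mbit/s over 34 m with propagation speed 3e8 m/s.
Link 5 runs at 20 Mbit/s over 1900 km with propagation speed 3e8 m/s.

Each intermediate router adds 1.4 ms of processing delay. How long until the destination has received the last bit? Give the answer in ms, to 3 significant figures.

164 ms

L = 750 × 8 = 6000 bits.
Transmission delays (L/R per hop): 0.000171429, 0.1875, 0.111111, 0.164384, 0.3 ms; sum = 0.763166 ms.
Propagation delays (d/s per hop): 31.6495, 120, 0.000117667, 0.000113333, 6.33333 ms; sum = 157.983 ms.
Processing at 4 router(s): 4 × 1.4 ms = 5.6 ms.
End-to-end = 164 ms.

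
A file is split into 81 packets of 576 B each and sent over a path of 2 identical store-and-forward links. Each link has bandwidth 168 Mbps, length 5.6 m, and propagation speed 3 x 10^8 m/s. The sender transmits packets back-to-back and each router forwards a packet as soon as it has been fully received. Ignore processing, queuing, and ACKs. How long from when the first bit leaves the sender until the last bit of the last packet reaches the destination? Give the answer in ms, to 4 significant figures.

2.249 ms

Per-hop transmission t_tx = L/R = 4608/168000000 = 0.0274286 ms.
Per-hop propagation t_prop = 5.6/300000000 = 1.86667e-05 ms.
Pipeline fill: first packet needs 2·t_tx to clear all hops; remaining 80 packets each add one t_tx.
Total = (2+81-1)·t_tx + 2·t_prop = 82·0.0274286 + 2·1.86667e-05 = 2.249 ms.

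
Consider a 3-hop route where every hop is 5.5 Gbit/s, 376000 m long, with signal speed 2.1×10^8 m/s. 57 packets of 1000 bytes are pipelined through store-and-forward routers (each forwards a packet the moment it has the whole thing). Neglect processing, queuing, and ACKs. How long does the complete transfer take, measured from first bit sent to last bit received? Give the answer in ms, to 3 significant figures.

5.46 ms

Per-hop transmission t_tx = L/R = 8000/5500000000 = 0.00145455 ms.
Per-hop propagation t_prop = 376000/210000000 = 1.79048 ms.
Pipeline fill: first packet needs 3·t_tx to clear all hops; remaining 56 packets each add one t_tx.
Total = (3+57-1)·t_tx + 3·t_prop = 59·0.00145455 + 3·1.79048 = 5.46 ms.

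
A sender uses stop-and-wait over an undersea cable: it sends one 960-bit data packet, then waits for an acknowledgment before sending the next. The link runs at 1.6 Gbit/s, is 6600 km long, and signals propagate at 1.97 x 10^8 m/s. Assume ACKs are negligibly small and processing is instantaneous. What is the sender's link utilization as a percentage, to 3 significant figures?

0.000895 %

t_tx = L/R = 960/1600000000 = 6e-07 s.
t_prop = 6600000/197000000 = 0.0335025 s; RTT = 0.0670051 s.
Cycle = t_tx + RTT = 0.0670057 s.
Utilization = t_tx / cycle = 6e-07/0.0670057 = 0.000895 %.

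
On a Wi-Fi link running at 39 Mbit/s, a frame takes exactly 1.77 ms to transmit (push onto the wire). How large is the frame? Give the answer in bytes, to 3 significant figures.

8630 bytes

L = R × t_tx = 39000000 b/s × 0.00177 s = 69030 bits.
In bytes: 69030 / 8 = 8630 bytes.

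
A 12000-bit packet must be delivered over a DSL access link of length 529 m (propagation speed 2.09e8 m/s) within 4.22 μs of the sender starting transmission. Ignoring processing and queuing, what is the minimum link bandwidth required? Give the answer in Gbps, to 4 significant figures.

Propagation delay = 529 / 209000000 = 2.5311 μs.
Transmission budget = 4.22 − 2.5311 = 1.6889 μs.
R ≥ L / t_tx = 12000 bits / 1.6889e-06 s = 7.105 Gbps.

7.105 Gbps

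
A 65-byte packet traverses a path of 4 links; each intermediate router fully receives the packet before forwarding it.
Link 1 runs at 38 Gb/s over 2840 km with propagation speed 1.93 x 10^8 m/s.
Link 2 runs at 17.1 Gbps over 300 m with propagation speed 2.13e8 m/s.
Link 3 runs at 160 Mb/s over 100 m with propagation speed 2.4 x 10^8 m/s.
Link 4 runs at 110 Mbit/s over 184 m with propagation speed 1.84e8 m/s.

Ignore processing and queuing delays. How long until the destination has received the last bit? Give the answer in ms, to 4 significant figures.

14.73 ms

L = 65 × 8 = 520 bits.
Transmission delays (L/R per hop): 1.36842e-05, 3.04094e-05, 0.00325, 0.00472727 ms; sum = 0.00802137 ms.
Propagation delays (d/s per hop): 14.715, 0.00140845, 0.000416667, 0.001 ms; sum = 14.7179 ms.
End-to-end = 14.73 ms.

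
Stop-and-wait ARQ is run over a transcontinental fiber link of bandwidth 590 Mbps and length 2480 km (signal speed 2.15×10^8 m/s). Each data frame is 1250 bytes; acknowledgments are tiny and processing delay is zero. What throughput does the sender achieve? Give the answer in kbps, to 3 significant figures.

t_tx = L/R = 10000/590000000 = 1.69492e-05 s.
t_prop = 2480000/215000000 = 0.0115349 s; RTT = 0.0230698 s.
Cycle = t_tx + RTT = 0.0230867 s.
Throughput = L / cycle = 10000 / 0.0230867 = 433 kbps.

433 kbps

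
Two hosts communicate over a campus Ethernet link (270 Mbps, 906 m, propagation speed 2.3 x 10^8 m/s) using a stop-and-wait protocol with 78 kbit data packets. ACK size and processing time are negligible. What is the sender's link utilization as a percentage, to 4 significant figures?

97.35 %

t_tx = L/R = 78000/270000000 = 0.000288889 s.
t_prop = 906/2.3e+08 = 3.93913e-06 s; RTT = 7.87826e-06 s.
Cycle = t_tx + RTT = 0.000296767 s.
Utilization = t_tx / cycle = 0.000288889/0.000296767 = 97.35 %.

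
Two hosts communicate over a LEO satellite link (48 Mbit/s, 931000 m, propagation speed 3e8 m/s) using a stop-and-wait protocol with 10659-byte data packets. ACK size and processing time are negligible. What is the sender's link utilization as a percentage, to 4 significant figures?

22.25 %

t_tx = L/R = 85272/48000000 = 0.0017765 s.
t_prop = 931000/300000000 = 0.00310333 s; RTT = 0.00620667 s.
Cycle = t_tx + RTT = 0.00798317 s.
Utilization = t_tx / cycle = 0.0017765/0.00798317 = 22.25 %.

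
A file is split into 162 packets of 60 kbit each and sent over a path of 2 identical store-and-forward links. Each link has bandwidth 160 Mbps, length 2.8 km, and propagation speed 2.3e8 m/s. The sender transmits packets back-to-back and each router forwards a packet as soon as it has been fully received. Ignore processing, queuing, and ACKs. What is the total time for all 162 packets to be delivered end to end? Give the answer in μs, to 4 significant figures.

61150 μs

Per-hop transmission t_tx = L/R = 60000/160000000 = 375 μs.
Per-hop propagation t_prop = 2800/2.3e+08 = 12.1739 μs.
Pipeline fill: first packet needs 2·t_tx to clear all hops; remaining 161 packets each add one t_tx.
Total = (2+162-1)·t_tx + 2·t_prop = 163·375 + 2·12.1739 = 61150 μs.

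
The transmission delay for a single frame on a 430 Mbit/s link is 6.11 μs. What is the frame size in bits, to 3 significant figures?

L = R × t_tx = 430000000 b/s × 6.11e-06 s = 2627.3 bits.

2630 bits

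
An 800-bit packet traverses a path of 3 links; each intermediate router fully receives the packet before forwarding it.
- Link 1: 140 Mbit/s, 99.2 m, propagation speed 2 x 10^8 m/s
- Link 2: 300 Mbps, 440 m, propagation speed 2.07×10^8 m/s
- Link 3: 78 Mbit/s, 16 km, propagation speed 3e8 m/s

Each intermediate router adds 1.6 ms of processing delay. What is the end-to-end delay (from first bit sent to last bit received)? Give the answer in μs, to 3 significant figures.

3270 μs

Transmission delays (L/R per hop): 5.71429, 2.66667, 10.2564 μs; sum = 18.6374 μs.
Propagation delays (d/s per hop): 0.496, 2.1256, 53.3333 μs; sum = 55.9549 μs.
Processing at 2 router(s): 2 × 1.6 ms = 3200 μs.
End-to-end = 3270 μs.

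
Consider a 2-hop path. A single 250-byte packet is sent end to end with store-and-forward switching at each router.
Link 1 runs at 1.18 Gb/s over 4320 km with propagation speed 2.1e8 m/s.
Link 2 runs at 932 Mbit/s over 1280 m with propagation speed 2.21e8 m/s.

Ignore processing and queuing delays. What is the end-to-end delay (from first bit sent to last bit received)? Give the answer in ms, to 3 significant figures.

20.6 ms

L = 250 × 8 = 2000 bits.
Transmission delays (L/R per hop): 0.00169492, 0.00214592 ms; sum = 0.00384084 ms.
Propagation delays (d/s per hop): 20.5714, 0.00579186 ms; sum = 20.5772 ms.
End-to-end = 20.6 ms.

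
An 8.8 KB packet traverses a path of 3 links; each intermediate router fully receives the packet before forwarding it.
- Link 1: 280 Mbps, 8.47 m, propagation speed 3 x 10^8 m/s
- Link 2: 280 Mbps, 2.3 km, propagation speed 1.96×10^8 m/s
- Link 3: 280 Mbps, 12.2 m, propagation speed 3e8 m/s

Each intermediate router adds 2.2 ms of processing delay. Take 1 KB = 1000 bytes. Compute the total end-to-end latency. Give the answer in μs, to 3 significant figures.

5170 μs

L = 70400 bits.
Transmission delay per hop = L/R = 70400/280000000 = 251.429 μs; 3 hops → 754.286 μs.
Propagation delays (d/s per hop): 0.0282333, 11.7347, 0.0406667 μs; sum = 11.8036 μs.
Processing at 2 router(s): 2 × 2.2 ms = 4400 μs.
End-to-end = 5170 μs.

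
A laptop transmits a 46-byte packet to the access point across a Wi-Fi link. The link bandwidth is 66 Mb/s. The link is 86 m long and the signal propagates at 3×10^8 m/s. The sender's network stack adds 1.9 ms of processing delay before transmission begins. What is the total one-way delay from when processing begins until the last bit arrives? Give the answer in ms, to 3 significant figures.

L = 46 × 8 = 368 bits.
Transmission delay = L/R = 368 / 66000000 = 0.00557576 ms.
Propagation delay = d/s = 86 m / 300000000 m/s = 0.000286667 ms.
Plus processing delay 1.9 ms = 1.9 ms.
Total = 1.91 ms.

1.91 ms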